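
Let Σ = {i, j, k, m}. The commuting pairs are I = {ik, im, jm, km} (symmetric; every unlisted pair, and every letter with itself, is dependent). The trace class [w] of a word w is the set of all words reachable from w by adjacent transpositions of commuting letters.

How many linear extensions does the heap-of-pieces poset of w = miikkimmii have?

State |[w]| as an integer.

0(m) covers ∅
1(i) covers ∅
2(i) covers 1:i
3(k) covers ∅
4(k) covers 3:k
5(i) covers 2:i
6(m) covers 0:m
7(m) covers 6:m
8(i) covers 5:i
9(i) covers 8:i
floor of heap: 0:m, 1:i, 3:k
completions by unplaced set U, small U first (add the entries for U minus each lowest piece of U):
  |U|=1: {4}:1  {7}:1  {9}:1
  |U|=2: {3,4}:1  {4,7}:2  {4,9}:2  {6,7}:1  {7,9}:2  {8,9}:1
  |U|=3: {0,6,7}:1  {3,4,7}:3  {3,4,9}:3  {4,6,7}:3  {4,7,9}:6  {4,8,9}:3  {5,8,9}:1  {6,7,9}:3  {7,8,9}:3
  |U|=4: {0,4,6,7}:4  {0,6,7,9}:4  {2,5,8,9}:1  {3,4,6,7}:6  {3,4,7,9}:12  {3,4,8,9}:6  {4,5,8,9}:4  {4,6,7,9}:12  {4,7,8,9}:12  {5,7,8,9}:4  {6,7,8,9}:6
  |U|=5: {0,3,4,6,7}:10  {0,4,6,7,9}:20  {0,6,7,8,9}:10  {1,2,5,8,9}:1  {2,4,5,8,9}:5  {2,5,7,8,9}:5  {3,4,5,8,9}:10  {3,4,6,7,9}:30  {3,4,7,8,9}:30  {4,5,7,8,9}:20  {4,6,7,8,9}:30  {5,6,7,8,9}:10
  |U|=6: {0,3,4,6,7,9}:60  {0,4,6,7,8,9}:60  {0,5,6,7,8,9}:20  {1,2,4,5,8,9}:6  {1,2,5,7,8,9}:6  {2,3,4,5,8,9}:15  {2,4,5,7,8,9}:30  {2,5,6,7,8,9}:15  {3,4,5,7,8,9}:60  {3,4,6,7,8,9}:90  {4,5,6,7,8,9}:60
  |U|=7: {0,2,5,6,7,8,9}:35  {0,3,4,6,7,8,9}:210  {0,4,5,6,7,8,9}:140  {1,2,3,4,5,8,9}:21  {1,2,4,5,7,8,9}:42  {1,2,5,6,7,8,9}:21  {2,3,4,5,7,8,9}:105  {2,4,5,6,7,8,9}:105  {3,4,5,6,7,8,9}:210
  |U|=8: {0,1,2,5,6,7,8,9}:56  {0,2,4,5,6,7,8,9}:280  {0,3,4,5,6,7,8,9}:560  {1,2,3,4,5,7,8,9}:168  {1,2,4,5,6,7,8,9}:168  {2,3,4,5,6,7,8,9}:420
  start at 0(m): 756
  start at 1(i): 1260
  start at 3(k): 504
sum over floor = 2520

2520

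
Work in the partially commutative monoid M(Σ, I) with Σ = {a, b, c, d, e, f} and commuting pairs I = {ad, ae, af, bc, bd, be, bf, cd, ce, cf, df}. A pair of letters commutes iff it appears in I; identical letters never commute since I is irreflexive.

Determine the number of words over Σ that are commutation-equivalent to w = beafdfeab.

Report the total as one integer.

#0=b has no predecessor
#1=e has no predecessor
#2=a depends on [0:b]
#3=f depends on [1:e]
#4=d depends on [1:e]
#5=f depends on [3:f]
#6=e depends on [4:d, 5:f]
#7=a depends on [2:a]
#8=b depends on [7:a]
sources: [0:b, 1:e]
N(rest) = Σ N(rest − s) over sources s of rest; N(one piece) = 1:
  size 1 → [6]=1  [8]=1
  size 2 → [4,6]=1  [5,6]=1  [6,8]=2  [7,8]=1
  size 3 → [2,7,8]=1  [3,5,6]=1  [4,5,6]=2  [4,6,8]=3  [5,6,8]=3  [6,7,8]=3
  size 4 → [0,2,7,8]=1  [2,6,7,8]=4  [3,4,5,6]=3  [3,5,6,8]=4  [4,5,6,8]=8  [4,6,7,8]=6  [5,6,7,8]=6
  size 5 → [0,2,6,7,8]=5  [1,3,4,5,6]=3  [2,4,6,7,8]=10  [2,5,6,7,8]=10  [3,4,5,6,8]=15  [3,5,6,7,8]=10  [4,5,6,7,8]=20
  size 6 → [0,2,4,6,7,8]=15  [0,2,5,6,7,8]=15  [1,3,4,5,6,8]=18  [2,3,5,6,7,8]=20  [2,4,5,6,7,8]=40  [3,4,5,6,7,8]=45
  size 7 → [0,2,3,5,6,7,8]=35  [0,2,4,5,6,7,8]=70  [1,3,4,5,6,7,8]=63  [2,3,4,5,6,7,8]=105
  first=0(b) contributes 168
  first=1(e) contributes 210
|[w]| = 378

378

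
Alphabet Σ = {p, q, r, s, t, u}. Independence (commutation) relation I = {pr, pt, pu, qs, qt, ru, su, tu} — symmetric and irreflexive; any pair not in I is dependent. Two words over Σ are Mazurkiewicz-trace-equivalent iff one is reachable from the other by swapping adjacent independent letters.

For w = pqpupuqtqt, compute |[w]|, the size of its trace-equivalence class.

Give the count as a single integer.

#0=p has no predecessor
#1=q depends on [0:p]
#2=p depends on [1:q]
#3=u depends on [1:q]
#4=p depends on [2:p]
#5=u depends on [3:u]
#6=q depends on [4:p, 5:u]
#7=t has no predecessor
#8=q depends on [6:q]
#9=t depends on [7:t]
sources: [0:p, 7:t]
N(rest) = Σ N(rest − s) over sources s of rest; N(one piece) = 1:
  size 1 → [8]=1  [9]=1
  size 2 → [6,8]=1  [7,9]=1  [8,9]=2
  size 3 → [4,6,8]=1  [5,6,8]=1  [6,8,9]=3  [7,8,9]=3
  size 4 → [2,4,6,8]=1  [3,5,6,8]=1  [4,5,6,8]=2  [4,6,8,9]=4  [5,6,8,9]=4  [6,7,8,9]=6
  size 5 → [2,4,5,6,8]=3  [2,4,6,8,9]=5  [3,4,5,6,8]=3  [3,5,6,8,9]=5  [4,5,6,8,9]=10  [4,6,7,8,9]=10  [5,6,7,8,9]=10
  size 6 → [2,3,4,5,6,8]=6  [2,4,5,6,8,9]=18  [2,4,6,7,8,9]=15  [3,4,5,6,8,9]=18  [3,5,6,7,8,9]=15  [4,5,6,7,8,9]=30
  size 7 → [1,2,3,4,5,6,8]=6  [2,3,4,5,6,8,9]=42  [2,4,5,6,7,8,9]=63  [3,4,5,6,7,8,9]=63
  size 8 → [0,1,2,3,4,5,6,8]=6  [1,2,3,4,5,6,8,9]=48  [2,3,4,5,6,7,8,9]=168
  first=0(p) contributes 216
  first=7(t) contributes 54
|[w]| = 270

270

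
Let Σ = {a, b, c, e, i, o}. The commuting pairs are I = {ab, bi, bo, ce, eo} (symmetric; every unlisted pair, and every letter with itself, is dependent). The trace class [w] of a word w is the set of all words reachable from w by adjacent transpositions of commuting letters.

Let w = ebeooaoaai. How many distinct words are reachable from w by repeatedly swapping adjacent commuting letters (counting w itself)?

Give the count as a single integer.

10

drop 0:e onto floor
drop 1:b onto {0:e}
drop 2:e onto {1:b}
drop 3:o onto floor
drop 4:o onto {3:o}
drop 5:a onto {2:e, 4:o}
drop 6:o onto {5:a}
drop 7:a onto {6:o}
drop 8:a onto {7:a}
drop 9:i onto {8:a}
ground layer = {0:e, 3:o}
drop-orders for the pieces not yet dropped (sum over which currently-grounded one goes next):
  1 to go: {9} 1
  2 to go: {8,9} 1
  3 to go: {7,8,9} 1
  4 to go: {6,7,8,9} 1
  5 to go: {5,6,7,8,9} 1
  6 to go: {2,5,6,7,8,9} 1  {4,5,6,7,8,9} 1
  7 to go: {1,2,5,6,7,8,9} 1  {2,4,5,6,7,8,9} 2  {3,4,5,6,7,8,9} 1
  8 to go: {0,1,2,5,6,7,8,9} 1  {1,2,4,5,6,7,8,9} 3  {2,3,4,5,6,7,8,9} 3
  if 0:e drops first: 6 orders
  if 3:o drops first: 4 orders
heap linearizations: 10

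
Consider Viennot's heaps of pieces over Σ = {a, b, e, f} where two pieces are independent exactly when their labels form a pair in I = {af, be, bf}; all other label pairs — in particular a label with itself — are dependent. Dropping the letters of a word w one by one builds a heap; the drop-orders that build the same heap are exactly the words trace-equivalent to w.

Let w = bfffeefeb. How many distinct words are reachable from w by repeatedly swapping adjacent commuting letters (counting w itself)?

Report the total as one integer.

0(b) covers ∅
1(f) covers ∅
2(f) covers 1:f
3(f) covers 2:f
4(e) covers 3:f
5(e) covers 4:e
6(f) covers 5:e
7(e) covers 6:f
8(b) covers 0:b
floor of heap: 0:b, 1:f
completions by unplaced set U, small U first (add the entries for U minus each lowest piece of U):
  |U|=1: {7}:1  {8}:1
  |U|=2: {0,8}:1  {6,7}:1  {7,8}:2
  |U|=3: {0,7,8}:3  {5,6,7}:1  {6,7,8}:3
  |U|=4: {0,6,7,8}:6  {4,5,6,7}:1  {5,6,7,8}:4
  |U|=5: {0,5,6,7,8}:10  {3,4,5,6,7}:1  {4,5,6,7,8}:5
  |U|=6: {0,4,5,6,7,8}:15  {2,3,4,5,6,7}:1  {3,4,5,6,7,8}:6
  |U|=7: {0,3,4,5,6,7,8}:21  {1,2,3,4,5,6,7}:1  {2,3,4,5,6,7,8}:7
  start at 0(b): 8
  start at 1(f): 28
sum over floor = 36

36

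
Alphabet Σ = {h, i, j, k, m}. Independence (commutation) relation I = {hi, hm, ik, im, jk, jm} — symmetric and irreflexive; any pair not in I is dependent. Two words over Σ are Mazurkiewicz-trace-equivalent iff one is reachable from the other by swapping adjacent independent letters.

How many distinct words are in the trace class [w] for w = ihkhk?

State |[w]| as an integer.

5

piece 0:i — minimal
piece 1:h — minimal
piece 2:k rests on {1:h}
piece 3:h rests on {2:k}
piece 4:k rests on {3:h}
minimal pieces: {0:i, 1:h}
ways to finish when only these pieces remain (= sum over removing one remaining piece with nothing left below it):
  1 left: {0}→1  {4}→1
  2 left: {0,4}→2  {3,4}→1
  3 left: {0,3,4}→3  {2,3,4}→1
  placing 0:i first → 1 extensions
  placing 1:h first → 4 extensions
total linear extensions = 5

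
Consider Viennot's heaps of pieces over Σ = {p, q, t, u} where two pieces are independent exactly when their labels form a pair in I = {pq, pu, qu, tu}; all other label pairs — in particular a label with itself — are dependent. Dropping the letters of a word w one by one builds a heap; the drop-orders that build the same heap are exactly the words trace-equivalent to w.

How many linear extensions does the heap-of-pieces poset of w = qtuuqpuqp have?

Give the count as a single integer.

piece 0:q — minimal
piece 1:t rests on {0:q}
piece 2:u — minimal
piece 3:u rests on {2:u}
piece 4:q rests on {1:t}
piece 5:p rests on {1:t}
piece 6:u rests on {3:u}
piece 7:q rests on {4:q}
piece 8:p rests on {5:p}
minimal pieces: {0:q, 2:u}
ways to finish when only these pieces remain (= sum over removing one remaining piece with nothing left below it):
  1 left: {6}→1  {7}→1  {8}→1
  2 left: {3,6}→1  {4,7}→1  {5,8}→1  {6,7}→2  {6,8}→2  {7,8}→2
  3 left: {2,3,6}→1  {3,6,7}→3  {3,6,8}→3  {4,6,7}→3  {4,7,8}→3  {5,6,8}→3  {5,7,8}→3  {6,7,8}→6
  4 left: {2,3,6,7}→4  {2,3,6,8}→4  {3,4,6,7}→6  {3,5,6,8}→6  {3,6,7,8}→12  {4,5,7,8}→6  {4,6,7,8}→12  {5,6,7,8}→12
  5 left: {1,4,5,7,8}→6  {2,3,4,6,7}→10  {2,3,5,6,8}→10  {2,3,6,7,8}→20  {3,4,6,7,8}→30  {3,5,6,7,8}→30  {4,5,6,7,8}→30
  6 left: {0,1,4,5,7,8}→6  {1,4,5,6,7,8}→36  {2,3,4,6,7,8}→60  {2,3,5,6,7,8}→60  {3,4,5,6,7,8}→90
  7 left: {0,1,4,5,6,7,8}→42  {1,3,4,5,6,7,8}→126  {2,3,4,5,6,7,8}→210
  placing 0:q first → 336 extensions
  placing 2:u first → 168 extensions
total linear extensions = 504

504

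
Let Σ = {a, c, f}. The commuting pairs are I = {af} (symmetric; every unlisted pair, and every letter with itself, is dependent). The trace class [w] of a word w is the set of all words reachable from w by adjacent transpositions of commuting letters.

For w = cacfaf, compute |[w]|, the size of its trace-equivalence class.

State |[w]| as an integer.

piece 0:c — minimal
piece 1:a rests on {0:c}
piece 2:c rests on {1:a}
piece 3:f rests on {2:c}
piece 4:a rests on {2:c}
piece 5:f rests on {3:f}
minimal pieces: {0:c}
ways to finish when only these pieces remain (= sum over removing one remaining piece with nothing left below it):
  1 left: {4}→1  {5}→1
  2 left: {3,5}→1  {4,5}→2
  3 left: {3,4,5}→3
  4 left: {2,3,4,5}→3
  placing 0:c first → 3 extensions

3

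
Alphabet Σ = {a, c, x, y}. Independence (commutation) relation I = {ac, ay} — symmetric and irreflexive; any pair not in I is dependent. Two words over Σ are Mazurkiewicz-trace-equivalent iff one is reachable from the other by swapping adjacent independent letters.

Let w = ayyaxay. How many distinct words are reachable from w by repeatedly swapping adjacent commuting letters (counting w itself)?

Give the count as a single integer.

12

drop 0:a onto floor
drop 1:y onto floor
drop 2:y onto {1:y}
drop 3:a onto {0:a}
drop 4:x onto {2:y, 3:a}
drop 5:a onto {4:x}
drop 6:y onto {4:x}
ground layer = {0:a, 1:y}
drop-orders for the pieces not yet dropped (sum over which currently-grounded one goes next):
  1 to go: {5} 1  {6} 1
  2 to go: {5,6} 2
  3 to go: {4,5,6} 2
  4 to go: {2,4,5,6} 2  {3,4,5,6} 2
  5 to go: {0,3,4,5,6} 2  {1,2,4,5,6} 2  {2,3,4,5,6} 4
  if 0:a drops first: 6 orders
  if 1:y drops first: 6 orders
heap linearizations: 12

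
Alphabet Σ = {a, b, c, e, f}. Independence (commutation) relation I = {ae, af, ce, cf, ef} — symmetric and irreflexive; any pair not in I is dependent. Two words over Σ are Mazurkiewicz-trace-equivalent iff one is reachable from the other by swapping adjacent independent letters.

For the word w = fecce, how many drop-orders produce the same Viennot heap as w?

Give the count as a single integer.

30

drop 0:f onto floor
drop 1:e onto floor
drop 2:c onto floor
drop 3:c onto {2:c}
drop 4:e onto {1:e}
ground layer = {0:f, 1:e, 2:c}
drop-orders for the pieces not yet dropped (sum over which currently-grounded one goes next):
  1 to go: {0} 1  {3} 1  {4} 1
  2 to go: {0,3} 2  {0,4} 2  {1,4} 1  {2,3} 1  {3,4} 2
  3 to go: {0,1,4} 3  {0,2,3} 3  {0,3,4} 6  {1,3,4} 3  {2,3,4} 3
  if 0:f drops first: 6 orders
  if 1:e drops first: 12 orders
  if 2:c drops first: 12 orders
heap linearizations: 30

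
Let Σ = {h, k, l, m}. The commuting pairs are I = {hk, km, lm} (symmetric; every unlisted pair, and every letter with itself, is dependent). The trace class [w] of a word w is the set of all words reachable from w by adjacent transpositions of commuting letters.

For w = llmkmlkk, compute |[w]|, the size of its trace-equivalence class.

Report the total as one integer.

drop 0:l onto floor
drop 1:l onto {0:l}
drop 2:m onto floor
drop 3:k onto {1:l}
drop 4:m onto {2:m}
drop 5:l onto {3:k}
drop 6:k onto {5:l}
drop 7:k onto {6:k}
ground layer = {0:l, 2:m}
drop-orders for the pieces not yet dropped (sum over which currently-grounded one goes next):
  1 to go: {4} 1  {7} 1
  2 to go: {2,4} 1  {4,7} 2  {6,7} 1
  3 to go: {2,4,7} 3  {4,6,7} 3  {5,6,7} 1
  4 to go: {2,4,6,7} 6  {3,5,6,7} 1  {4,5,6,7} 4
  5 to go: {1,3,5,6,7} 1  {2,4,5,6,7} 10  {3,4,5,6,7} 5
  6 to go: {0,1,3,5,6,7} 1  {1,3,4,5,6,7} 6  {2,3,4,5,6,7} 15
  if 0:l drops first: 21 orders
  if 2:m drops first: 7 orders
heap linearizations: 28

28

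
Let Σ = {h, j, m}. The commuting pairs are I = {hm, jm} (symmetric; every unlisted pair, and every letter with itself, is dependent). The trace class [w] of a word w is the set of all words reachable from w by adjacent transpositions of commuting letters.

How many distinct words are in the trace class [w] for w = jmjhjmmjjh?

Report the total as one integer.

120

#0=j has no predecessor
#1=m has no predecessor
#2=j depends on [0:j]
#3=h depends on [2:j]
#4=j depends on [3:h]
#5=m depends on [1:m]
#6=m depends on [5:m]
#7=j depends on [4:j]
#8=j depends on [7:j]
#9=h depends on [8:j]
sources: [0:j, 1:m]
N(rest) = Σ N(rest − s) over sources s of rest; N(one piece) = 1:
  size 1 → [6]=1  [9]=1
  size 2 → [5,6]=1  [6,9]=2  [8,9]=1
  size 3 → [1,5,6]=1  [5,6,9]=3  [6,8,9]=3  [7,8,9]=1
  size 4 → [1,5,6,9]=4  [4,7,8,9]=1  [5,6,8,9]=6  [6,7,8,9]=4
  size 5 → [1,5,6,8,9]=10  [3,4,7,8,9]=1  [4,6,7,8,9]=5  [5,6,7,8,9]=10
  size 6 → [1,5,6,7,8,9]=20  [2,3,4,7,8,9]=1  [3,4,6,7,8,9]=6  [4,5,6,7,8,9]=15
  size 7 → [0,2,3,4,7,8,9]=1  [1,4,5,6,7,8,9]=35  [2,3,4,6,7,8,9]=7  [3,4,5,6,7,8,9]=21
  size 8 → [0,2,3,4,6,7,8,9]=8  [1,3,4,5,6,7,8,9]=56  [2,3,4,5,6,7,8,9]=28
  first=0(j) contributes 84
  first=1(m) contributes 36
|[w]| = 120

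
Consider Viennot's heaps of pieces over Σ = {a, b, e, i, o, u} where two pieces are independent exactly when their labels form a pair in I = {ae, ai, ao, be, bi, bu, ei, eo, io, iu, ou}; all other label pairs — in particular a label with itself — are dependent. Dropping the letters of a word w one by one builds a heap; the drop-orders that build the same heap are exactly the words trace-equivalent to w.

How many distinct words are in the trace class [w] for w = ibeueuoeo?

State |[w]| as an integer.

504

piece 0:i — minimal
piece 1:b — minimal
piece 2:e — minimal
piece 3:u rests on {2:e}
piece 4:e rests on {3:u}
piece 5:u rests on {4:e}
piece 6:o rests on {1:b}
piece 7:e rests on {5:u}
piece 8:o rests on {6:o}
minimal pieces: {0:i, 1:b, 2:e}
ways to finish when only these pieces remain (= sum over removing one remaining piece with nothing left below it):
  1 left: {0}→1  {7}→1  {8}→1
  2 left: {0,7}→2  {0,8}→2  {5,7}→1  {6,8}→1  {7,8}→2
  3 left: {0,5,7}→3  {0,6,8}→3  {0,7,8}→6  {1,6,8}→1  {4,5,7}→1  {5,7,8}→3  {6,7,8}→3
  4 left: {0,1,6,8}→4  {0,4,5,7}→4  {0,5,7,8}→12  {0,6,7,8}→12  {1,6,7,8}→4  {3,4,5,7}→1  {4,5,7,8}→4  {5,6,7,8}→6
  5 left: {0,1,6,7,8}→20  {0,3,4,5,7}→5  {0,4,5,7,8}→20  {0,5,6,7,8}→30  {1,5,6,7,8}→10  {2,3,4,5,7}→1  {3,4,5,7,8}→5  {4,5,6,7,8}→10
  6 left: {0,1,5,6,7,8}→60  {0,2,3,4,5,7}→6  {0,3,4,5,7,8}→30  {0,4,5,6,7,8}→60  {1,4,5,6,7,8}→20  {2,3,4,5,7,8}→6  {3,4,5,6,7,8}→15
  7 left: {0,1,4,5,6,7,8}→140  {0,2,3,4,5,7,8}→42  {0,3,4,5,6,7,8}→105  {1,3,4,5,6,7,8}→35  {2,3,4,5,6,7,8}→21
  placing 0:i first → 56 extensions
  placing 1:b first → 168 extensions
  placing 2:e first → 280 extensions
total linear extensions = 504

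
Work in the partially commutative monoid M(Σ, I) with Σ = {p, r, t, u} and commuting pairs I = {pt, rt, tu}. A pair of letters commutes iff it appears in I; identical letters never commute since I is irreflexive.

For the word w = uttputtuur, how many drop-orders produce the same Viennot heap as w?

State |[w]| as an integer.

piece 0:u — minimal
piece 1:t — minimal
piece 2:t rests on {1:t}
piece 3:p rests on {0:u}
piece 4:u rests on {3:p}
piece 5:t rests on {2:t}
piece 6:t rests on {5:t}
piece 7:u rests on {4:u}
piece 8:u rests on {7:u}
piece 9:r rests on {8:u}
minimal pieces: {0:u, 1:t}
ways to finish when only these pieces remain (= sum over removing one remaining piece with nothing left below it):
  1 left: {6}→1  {9}→1
  2 left: {5,6}→1  {6,9}→2  {8,9}→1
  3 left: {2,5,6}→1  {5,6,9}→3  {6,8,9}→3  {7,8,9}→1
  4 left: {1,2,5,6}→1  {2,5,6,9}→4  {4,7,8,9}→1  {5,6,8,9}→6  {6,7,8,9}→4
  5 left: {1,2,5,6,9}→5  {2,5,6,8,9}→10  {3,4,7,8,9}→1  {4,6,7,8,9}→5  {5,6,7,8,9}→10
  6 left: {0,3,4,7,8,9}→1  {1,2,5,6,8,9}→15  {2,5,6,7,8,9}→20  {3,4,6,7,8,9}→6  {4,5,6,7,8,9}→15
  7 left: {0,3,4,6,7,8,9}→7  {1,2,5,6,7,8,9}→35  {2,4,5,6,7,8,9}→35  {3,4,5,6,7,8,9}→21
  8 left: {0,3,4,5,6,7,8,9}→28  {1,2,4,5,6,7,8,9}→70  {2,3,4,5,6,7,8,9}→56
  placing 0:u first → 126 extensions
  placing 1:t first → 84 extensions
total linear extensions = 210

210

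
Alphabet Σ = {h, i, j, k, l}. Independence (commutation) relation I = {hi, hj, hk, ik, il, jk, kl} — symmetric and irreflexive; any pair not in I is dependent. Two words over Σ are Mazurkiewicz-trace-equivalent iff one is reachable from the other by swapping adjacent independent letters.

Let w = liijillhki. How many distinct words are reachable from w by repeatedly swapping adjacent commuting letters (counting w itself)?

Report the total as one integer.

300

#0=l has no predecessor
#1=i has no predecessor
#2=i depends on [1:i]
#3=j depends on [0:l, 2:i]
#4=i depends on [3:j]
#5=l depends on [3:j]
#6=l depends on [5:l]
#7=h depends on [6:l]
#8=k has no predecessor
#9=i depends on [4:i]
sources: [0:l, 1:i, 8:k]
N(rest) = Σ N(rest − s) over sources s of rest; N(one piece) = 1:
  size 1 → [7]=1  [8]=1  [9]=1
  size 2 → [4,9]=1  [6,7]=1  [7,8]=2  [7,9]=2  [8,9]=2
  size 3 → [4,7,9]=3  [4,8,9]=3  [5,6,7]=1  [6,7,8]=3  [6,7,9]=3  [7,8,9]=6
  size 4 → [4,6,7,9]=6  [4,7,8,9]=12  [5,6,7,8]=4  [5,6,7,9]=4  [6,7,8,9]=12
  size 5 → [4,5,6,7,9]=10  [4,6,7,8,9]=30  [5,6,7,8,9]=20
  size 6 → [3,4,5,6,7,9]=10  [4,5,6,7,8,9]=60
  size 7 → [0,3,4,5,6,7,9]=10  [2,3,4,5,6,7,9]=10  [3,4,5,6,7,8,9]=70
  size 8 → [0,2,3,4,5,6,7,9]=20  [0,3,4,5,6,7,8,9]=80  [1,2,3,4,5,6,7,9]=10  [2,3,4,5,6,7,8,9]=80
  first=0(l) contributes 90
  first=1(i) contributes 180
  first=8(k) contributes 30
|[w]| = 300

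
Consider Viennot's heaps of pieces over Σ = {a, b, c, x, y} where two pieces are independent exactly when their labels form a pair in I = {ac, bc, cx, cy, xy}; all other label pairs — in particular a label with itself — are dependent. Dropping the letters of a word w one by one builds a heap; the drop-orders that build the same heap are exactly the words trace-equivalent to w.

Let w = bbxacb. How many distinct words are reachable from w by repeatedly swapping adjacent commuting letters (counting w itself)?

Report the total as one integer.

6

0(b) covers ∅
1(b) covers 0:b
2(x) covers 1:b
3(a) covers 2:x
4(c) covers ∅
5(b) covers 3:a
floor of heap: 0:b, 4:c
completions by unplaced set U, small U first (add the entries for U minus each lowest piece of U):
  |U|=1: {4}:1  {5}:1
  |U|=2: {3,5}:1  {4,5}:2
  |U|=3: {2,3,5}:1  {3,4,5}:3
  |U|=4: {1,2,3,5}:1  {2,3,4,5}:4
  start at 0(b): 5
  start at 4(c): 1
sum over floor = 6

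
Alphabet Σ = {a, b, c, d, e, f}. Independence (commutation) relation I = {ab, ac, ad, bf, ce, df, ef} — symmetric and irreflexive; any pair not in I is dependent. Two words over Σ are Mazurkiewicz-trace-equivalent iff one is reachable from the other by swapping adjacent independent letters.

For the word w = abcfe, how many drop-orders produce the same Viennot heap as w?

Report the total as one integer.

drop 0:a onto floor
drop 1:b onto floor
drop 2:c onto {1:b}
drop 3:f onto {0:a, 2:c}
drop 4:e onto {0:a, 1:b}
ground layer = {0:a, 1:b}
drop-orders for the pieces not yet dropped (sum over which currently-grounded one goes next):
  1 to go: {3} 1  {4} 1
  2 to go: {2,3} 1  {3,4} 2
  3 to go: {0,3,4} 2  {2,3,4} 3
  if 0:a drops first: 3 orders
  if 1:b drops first: 5 orders
heap linearizations: 8

8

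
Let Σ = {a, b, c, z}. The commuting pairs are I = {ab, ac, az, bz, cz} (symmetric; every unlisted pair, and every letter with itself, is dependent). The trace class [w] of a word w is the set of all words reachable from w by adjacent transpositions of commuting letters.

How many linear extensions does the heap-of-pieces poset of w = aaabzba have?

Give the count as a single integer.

105

0(a) covers ∅
1(a) covers 0:a
2(a) covers 1:a
3(b) covers ∅
4(z) covers ∅
5(b) covers 3:b
6(a) covers 2:a
floor of heap: 0:a, 3:b, 4:z
completions by unplaced set U, small U first (add the entries for U minus each lowest piece of U):
  |U|=1: {4}:1  {5}:1  {6}:1
  |U|=2: {2,6}:1  {3,5}:1  {4,5}:2  {4,6}:2  {5,6}:2
  |U|=3: {1,2,6}:1  {2,4,6}:3  {2,5,6}:3  {3,4,5}:3  {3,5,6}:3  {4,5,6}:6
  |U|=4: {0,1,2,6}:1  {1,2,4,6}:4  {1,2,5,6}:4  {2,3,5,6}:6  {2,4,5,6}:12  {3,4,5,6}:12
  |U|=5: {0,1,2,4,6}:5  {0,1,2,5,6}:5  {1,2,3,5,6}:10  {1,2,4,5,6}:20  {2,3,4,5,6}:30
  start at 0(a): 60
  start at 3(b): 30
  start at 4(z): 15
sum over floor = 105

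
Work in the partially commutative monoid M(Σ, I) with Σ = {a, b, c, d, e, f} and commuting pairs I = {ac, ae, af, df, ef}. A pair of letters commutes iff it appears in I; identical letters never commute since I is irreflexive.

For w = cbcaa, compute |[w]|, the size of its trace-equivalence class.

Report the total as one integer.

3

piece 0:c — minimal
piece 1:b rests on {0:c}
piece 2:c rests on {1:b}
piece 3:a rests on {1:b}
piece 4:a rests on {3:a}
minimal pieces: {0:c}
ways to finish when only these pieces remain (= sum over removing one remaining piece with nothing left below it):
  1 left: {2}→1  {4}→1
  2 left: {2,4}→2  {3,4}→1
  3 left: {2,3,4}→3
  placing 0:c first → 3 extensions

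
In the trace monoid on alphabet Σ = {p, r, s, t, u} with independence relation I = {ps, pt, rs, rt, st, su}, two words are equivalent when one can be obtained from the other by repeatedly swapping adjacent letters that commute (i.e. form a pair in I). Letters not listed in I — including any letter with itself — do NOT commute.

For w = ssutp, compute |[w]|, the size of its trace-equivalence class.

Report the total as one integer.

#0=s has no predecessor
#1=s depends on [0:s]
#2=u has no predecessor
#3=t depends on [2:u]
#4=p depends on [2:u]
sources: [0:s, 2:u]
N(rest) = Σ N(rest − s) over sources s of rest; N(one piece) = 1:
  size 1 → [1]=1  [3]=1  [4]=1
  size 2 → [0,1]=1  [1,3]=2  [1,4]=2  [3,4]=2
  size 3 → [0,1,3]=3  [0,1,4]=3  [1,3,4]=6  [2,3,4]=2
  first=0(s) contributes 8
  first=2(u) contributes 12
|[w]| = 20

20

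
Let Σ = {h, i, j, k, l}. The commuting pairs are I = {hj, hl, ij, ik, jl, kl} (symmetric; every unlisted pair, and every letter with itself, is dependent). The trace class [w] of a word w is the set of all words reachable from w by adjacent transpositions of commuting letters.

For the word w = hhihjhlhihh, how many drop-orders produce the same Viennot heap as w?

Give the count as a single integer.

44

#0=h has no predecessor
#1=h depends on [0:h]
#2=i depends on [1:h]
#3=h depends on [2:i]
#4=j has no predecessor
#5=h depends on [3:h]
#6=l depends on [2:i]
#7=h depends on [5:h]
#8=i depends on [6:l, 7:h]
#9=h depends on [8:i]
#10=h depends on [9:h]
sources: [0:h, 4:j]
N(rest) = Σ N(rest − s) over sources s of rest; N(one piece) = 1:
  size 1 → [4]=1  [10]=1
  size 2 → [4,10]=2  [9,10]=1
  size 3 → [4,9,10]=3  [8,9,10]=1
  size 4 → [4,8,9,10]=4  [6,8,9,10]=1  [7,8,9,10]=1
  size 5 → [4,6,8,9,10]=5  [4,7,8,9,10]=5  [5,7,8,9,10]=1  [6,7,8,9,10]=2
  size 6 → [3,5,7,8,9,10]=1  [4,5,7,8,9,10]=6  [4,6,7,8,9,10]=12  [5,6,7,8,9,10]=3
  size 7 → [3,4,5,7,8,9,10]=7  [3,5,6,7,8,9,10]=4  [4,5,6,7,8,9,10]=21
  size 8 → [2,3,5,6,7,8,9,10]=4  [3,4,5,6,7,8,9,10]=32
  size 9 → [1,2,3,5,6,7,8,9,10]=4  [2,3,4,5,6,7,8,9,10]=36
  first=0(h) contributes 40
  first=4(j) contributes 4
|[w]| = 44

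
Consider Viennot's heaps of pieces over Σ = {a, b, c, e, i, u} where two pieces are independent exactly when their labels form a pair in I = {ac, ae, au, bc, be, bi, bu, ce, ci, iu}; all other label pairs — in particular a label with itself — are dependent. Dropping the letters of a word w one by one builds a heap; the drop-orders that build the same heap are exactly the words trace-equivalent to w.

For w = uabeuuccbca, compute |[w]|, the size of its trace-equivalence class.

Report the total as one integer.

330

piece 0:u — minimal
piece 1:a — minimal
piece 2:b rests on {1:a}
piece 3:e rests on {0:u}
piece 4:u rests on {3:e}
piece 5:u rests on {4:u}
piece 6:c rests on {5:u}
piece 7:c rests on {6:c}
piece 8:b rests on {2:b}
piece 9:c rests on {7:c}
piece 10:a rests on {8:b}
minimal pieces: {0:u, 1:a}
ways to finish when only these pieces remain (= sum over removing one remaining piece with nothing left below it):
  1 left: {9}→1  {10}→1
  2 left: {7,9}→1  {8,10}→1  {9,10}→2
  3 left: {2,8,10}→1  {6,7,9}→1  {7,9,10}→3  {8,9,10}→3
  4 left: {1,2,8,10}→1  {2,8,9,10}→4  {5,6,7,9}→1  {6,7,9,10}→4  {7,8,9,10}→6
  5 left: {1,2,8,9,10}→5  {2,7,8,9,10}→10  {4,5,6,7,9}→1  {5,6,7,9,10}→5  {6,7,8,9,10}→10
  6 left: {1,2,7,8,9,10}→15  {2,6,7,8,9,10}→20  {3,4,5,6,7,9}→1  {4,5,6,7,9,10}→6  {5,6,7,8,9,10}→15
  7 left: {0,3,4,5,6,7,9}→1  {1,2,6,7,8,9,10}→35  {2,5,6,7,8,9,10}→35  {3,4,5,6,7,9,10}→7  {4,5,6,7,8,9,10}→21
  8 left: {0,3,4,5,6,7,9,10}→8  {1,2,5,6,7,8,9,10}→70  {2,4,5,6,7,8,9,10}→56  {3,4,5,6,7,8,9,10}→28
  9 left: {0,3,4,5,6,7,8,9,10}→36  {1,2,4,5,6,7,8,9,10}→126  {2,3,4,5,6,7,8,9,10}→84
  placing 0:u first → 210 extensions
  placing 1:a first → 120 extensions
total linear extensions = 330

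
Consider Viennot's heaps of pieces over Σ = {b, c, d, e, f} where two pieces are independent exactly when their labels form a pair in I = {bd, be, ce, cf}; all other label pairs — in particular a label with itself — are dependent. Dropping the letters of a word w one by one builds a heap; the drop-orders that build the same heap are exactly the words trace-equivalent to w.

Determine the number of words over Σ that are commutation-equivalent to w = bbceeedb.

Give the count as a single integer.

0(b) covers ∅
1(b) covers 0:b
2(c) covers 1:b
3(e) covers ∅
4(e) covers 3:e
5(e) covers 4:e
6(d) covers 2:c, 5:e
7(b) covers 2:c
floor of heap: 0:b, 3:e
completions by unplaced set U, small U first (add the entries for U minus each lowest piece of U):
  |U|=1: {6}:1  {7}:1
  |U|=2: {5,6}:1  {6,7}:2
  |U|=3: {2,6,7}:2  {4,5,6}:1  {5,6,7}:3
  |U|=4: {1,2,6,7}:2  {2,5,6,7}:5  {3,4,5,6}:1  {4,5,6,7}:4
  |U|=5: {0,1,2,6,7}:2  {1,2,5,6,7}:7  {2,4,5,6,7}:9  {3,4,5,6,7}:5
  |U|=6: {0,1,2,5,6,7}:9  {1,2,4,5,6,7}:16  {2,3,4,5,6,7}:14
  start at 0(b): 30
  start at 3(e): 25
sum over floor = 55

55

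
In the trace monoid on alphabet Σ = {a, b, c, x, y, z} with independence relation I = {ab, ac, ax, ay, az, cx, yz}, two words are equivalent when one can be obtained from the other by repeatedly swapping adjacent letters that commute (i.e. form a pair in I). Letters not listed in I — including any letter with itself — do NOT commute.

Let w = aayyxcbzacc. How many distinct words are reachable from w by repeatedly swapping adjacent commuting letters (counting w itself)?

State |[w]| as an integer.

0(a) covers ∅
1(a) covers 0:a
2(y) covers ∅
3(y) covers 2:y
4(x) covers 3:y
5(c) covers 3:y
6(b) covers 4:x, 5:c
7(z) covers 6:b
8(a) covers 1:a
9(c) covers 7:z
10(c) covers 9:c
floor of heap: 0:a, 2:y
completions by unplaced set U, small U first (add the entries for U minus each lowest piece of U):
  |U|=1: {8}:1  {10}:1
  |U|=2: {1,8}:1  {8,10}:2  {9,10}:1
  |U|=3: {0,1,8}:1  {1,8,10}:3  {7,9,10}:1  {8,9,10}:3
  |U|=4: {0,1,8,10}:4  {1,8,9,10}:6  {6,7,9,10}:1  {7,8,9,10}:4
  |U|=5: {0,1,8,9,10}:10  {1,7,8,9,10}:10  {4,6,7,9,10}:1  {5,6,7,9,10}:1  {6,7,8,9,10}:5
  |U|=6: {0,1,7,8,9,10}:20  {1,6,7,8,9,10}:15  {4,5,6,7,9,10}:2  {4,6,7,8,9,10}:6  {5,6,7,8,9,10}:6
  |U|=7: {0,1,6,7,8,9,10}:35  {1,4,6,7,8,9,10}:21  {1,5,6,7,8,9,10}:21  {3,4,5,6,7,9,10}:2  {4,5,6,7,8,9,10}:14
  |U|=8: {0,1,4,6,7,8,9,10}:56  {0,1,5,6,7,8,9,10}:56  {1,4,5,6,7,8,9,10}:56  {2,3,4,5,6,7,9,10}:2  {3,4,5,6,7,8,9,10}:16
  |U|=9: {0,1,4,5,6,7,8,9,10}:168  {1,3,4,5,6,7,8,9,10}:72  {2,3,4,5,6,7,8,9,10}:18
  start at 0(a): 90
  start at 2(y): 240
sum over floor = 330

330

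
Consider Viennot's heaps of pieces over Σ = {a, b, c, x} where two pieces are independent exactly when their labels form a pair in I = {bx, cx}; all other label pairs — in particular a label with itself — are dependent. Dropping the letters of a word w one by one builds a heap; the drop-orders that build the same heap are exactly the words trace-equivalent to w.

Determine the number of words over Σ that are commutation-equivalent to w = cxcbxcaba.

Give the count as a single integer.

piece 0:c — minimal
piece 1:x — minimal
piece 2:c rests on {0:c}
piece 3:b rests on {2:c}
piece 4:x rests on {1:x}
piece 5:c rests on {3:b}
piece 6:a rests on {4:x, 5:c}
piece 7:b rests on {6:a}
piece 8:a rests on {7:b}
minimal pieces: {0:c, 1:x}
ways to finish when only these pieces remain (= sum over removing one remaining piece with nothing left below it):
  1 left: {8}→1
  2 left: {7,8}→1
  3 left: {6,7,8}→1
  4 left: {4,6,7,8}→1  {5,6,7,8}→1
  5 left: {1,4,6,7,8}→1  {3,5,6,7,8}→1  {4,5,6,7,8}→2
  6 left: {1,4,5,6,7,8}→3  {2,3,5,6,7,8}→1  {3,4,5,6,7,8}→3
  7 left: {0,2,3,5,6,7,8}→1  {1,3,4,5,6,7,8}→6  {2,3,4,5,6,7,8}→4
  placing 0:c first → 10 extensions
  placing 1:x first → 5 extensions
total linear extensions = 15

15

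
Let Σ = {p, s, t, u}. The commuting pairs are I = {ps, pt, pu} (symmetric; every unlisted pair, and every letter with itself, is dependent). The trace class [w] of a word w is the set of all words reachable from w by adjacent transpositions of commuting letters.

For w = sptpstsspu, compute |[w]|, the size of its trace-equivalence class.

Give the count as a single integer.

120

piece 0:s — minimal
piece 1:p — minimal
piece 2:t rests on {0:s}
piece 3:p rests on {1:p}
piece 4:s rests on {2:t}
piece 5:t rests on {4:s}
piece 6:s rests on {5:t}
piece 7:s rests on {6:s}
piece 8:p rests on {3:p}
piece 9:u rests on {7:s}
minimal pieces: {0:s, 1:p}
ways to finish when only these pieces remain (= sum over removing one remaining piece with nothing left below it):
  1 left: {8}→1  {9}→1
  2 left: {3,8}→1  {7,9}→1  {8,9}→2
  3 left: {1,3,8}→1  {3,8,9}→3  {6,7,9}→1  {7,8,9}→3
  4 left: {1,3,8,9}→4  {3,7,8,9}→6  {5,6,7,9}→1  {6,7,8,9}→4
  5 left: {1,3,7,8,9}→10  {3,6,7,8,9}→10  {4,5,6,7,9}→1  {5,6,7,8,9}→5
  6 left: {1,3,6,7,8,9}→20  {2,4,5,6,7,9}→1  {3,5,6,7,8,9}→15  {4,5,6,7,8,9}→6
  7 left: {0,2,4,5,6,7,9}→1  {1,3,5,6,7,8,9}→35  {2,4,5,6,7,8,9}→7  {3,4,5,6,7,8,9}→21
  8 left: {0,2,4,5,6,7,8,9}→8  {1,3,4,5,6,7,8,9}→56  {2,3,4,5,6,7,8,9}→28
  placing 0:s first → 84 extensions
  placing 1:p first → 36 extensions
total linear extensions = 120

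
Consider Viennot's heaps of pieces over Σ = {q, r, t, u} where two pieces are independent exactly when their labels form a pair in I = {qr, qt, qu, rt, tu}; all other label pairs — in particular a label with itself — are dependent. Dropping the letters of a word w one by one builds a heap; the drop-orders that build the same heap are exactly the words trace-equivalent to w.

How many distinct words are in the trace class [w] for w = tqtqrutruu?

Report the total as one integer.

2520

drop 0:t onto floor
drop 1:q onto floor
drop 2:t onto {0:t}
drop 3:q onto {1:q}
drop 4:r onto floor
drop 5:u onto {4:r}
drop 6:t onto {2:t}
drop 7:r onto {5:u}
drop 8:u onto {7:r}
drop 9:u onto {8:u}
ground layer = {0:t, 1:q, 4:r}
drop-orders for the pieces not yet dropped (sum over which currently-grounded one goes next):
  1 to go: {3} 1  {6} 1  {9} 1
  2 to go: {1,3} 1  {2,6} 1  {3,6} 2  {3,9} 2  {6,9} 2  {8,9} 1
  3 to go: {0,2,6} 1  {1,3,6} 3  {1,3,9} 3  {2,3,6} 3  {2,6,9} 3  {3,6,9} 6  {3,8,9} 3  {6,8,9} 3  {7,8,9} 1
  4 to go: {0,2,3,6} 4  {0,2,6,9} 4  {1,2,3,6} 6  {1,3,6,9} 12  {1,3,8,9} 6  {2,3,6,9} 12  {2,6,8,9} 6  {3,6,8,9} 12  {3,7,8,9} 4  {5,7,8,9} 1  {6,7,8,9} 4
  5 to go: {0,1,2,3,6} 10  {0,2,3,6,9} 20  {0,2,6,8,9} 10  {1,2,3,6,9} 30  {1,3,6,8,9} 30  {1,3,7,8,9} 10  {2,3,6,8,9} 30  {2,6,7,8,9} 10  {3,5,7,8,9} 5  {3,6,7,8,9} 20  {4,5,7,8,9} 1  {5,6,7,8,9} 5
  6 to go: {0,1,2,3,6,9} 60  {0,2,3,6,8,9} 60  {0,2,6,7,8,9} 20  {1,2,3,6,8,9} 90  {1,3,5,7,8,9} 15  {1,3,6,7,8,9} 60  {2,3,6,7,8,9} 60  {2,5,6,7,8,9} 15  {3,4,5,7,8,9} 6  {3,5,6,7,8,9} 30  {4,5,6,7,8,9} 6
  7 to go: {0,1,2,3,6,8,9} 210  {0,2,3,6,7,8,9} 140  {0,2,5,6,7,8,9} 35  {1,2,3,6,7,8,9} 210  {1,3,4,5,7,8,9} 21  {1,3,5,6,7,8,9} 105  {2,3,5,6,7,8,9} 105  {2,4,5,6,7,8,9} 21  {3,4,5,6,7,8,9} 42
  8 to go: {0,1,2,3,6,7,8,9} 560  {0,2,3,5,6,7,8,9} 280  {0,2,4,5,6,7,8,9} 56  {1,2,3,5,6,7,8,9} 420  {1,3,4,5,6,7,8,9} 168  {2,3,4,5,6,7,8,9} 168
  if 0:t drops first: 756 orders
  if 1:q drops first: 504 orders
  if 4:r drops first: 1260 orders
heap linearizations: 2520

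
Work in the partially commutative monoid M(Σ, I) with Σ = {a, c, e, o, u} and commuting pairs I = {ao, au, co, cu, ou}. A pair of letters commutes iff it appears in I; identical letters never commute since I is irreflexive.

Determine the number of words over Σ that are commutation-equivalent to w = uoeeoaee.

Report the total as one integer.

0(u) covers ∅
1(o) covers ∅
2(e) covers 0:u, 1:o
3(e) covers 2:e
4(o) covers 3:e
5(a) covers 3:e
6(e) covers 4:o, 5:a
7(e) covers 6:e
floor of heap: 0:u, 1:o
completions by unplaced set U, small U first (add the entries for U minus each lowest piece of U):
  |U|=1: {7}:1
  |U|=2: {6,7}:1
  |U|=3: {4,6,7}:1  {5,6,7}:1
  |U|=4: {4,5,6,7}:2
  |U|=5: {3,4,5,6,7}:2
  |U|=6: {2,3,4,5,6,7}:2
  start at 0(u): 2
  start at 1(o): 2
sum over floor = 4

4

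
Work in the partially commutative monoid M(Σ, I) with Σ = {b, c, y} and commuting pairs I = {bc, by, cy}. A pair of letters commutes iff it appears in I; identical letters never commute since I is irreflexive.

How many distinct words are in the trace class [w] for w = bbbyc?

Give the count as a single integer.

drop 0:b onto floor
drop 1:b onto {0:b}
drop 2:b onto {1:b}
drop 3:y onto floor
drop 4:c onto floor
ground layer = {0:b, 3:y, 4:c}
drop-orders for the pieces not yet dropped (sum over which currently-grounded one goes next):
  1 to go: {2} 1  {3} 1  {4} 1
  2 to go: {1,2} 1  {2,3} 2  {2,4} 2  {3,4} 2
  3 to go: {0,1,2} 1  {1,2,3} 3  {1,2,4} 3  {2,3,4} 6
  if 0:b drops first: 12 orders
  if 3:y drops first: 4 orders
  if 4:c drops first: 4 orders
heap linearizations: 20

20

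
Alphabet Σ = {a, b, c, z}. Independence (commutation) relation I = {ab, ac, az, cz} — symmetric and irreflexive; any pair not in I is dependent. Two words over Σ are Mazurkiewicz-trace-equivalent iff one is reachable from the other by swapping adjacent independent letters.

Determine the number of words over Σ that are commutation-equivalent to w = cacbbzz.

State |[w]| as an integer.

0(c) covers ∅
1(a) covers ∅
2(c) covers 0:c
3(b) covers 2:c
4(b) covers 3:b
5(z) covers 4:b
6(z) covers 5:z
floor of heap: 0:c, 1:a
completions by unplaced set U, small U first (add the entries for U minus each lowest piece of U):
  |U|=1: {1}:1  {6}:1
  |U|=2: {1,6}:2  {5,6}:1
  |U|=3: {1,5,6}:3  {4,5,6}:1
  |U|=4: {1,4,5,6}:4  {3,4,5,6}:1
  |U|=5: {1,3,4,5,6}:5  {2,3,4,5,6}:1
  start at 0(c): 6
  start at 1(a): 1
sum over floor = 7

7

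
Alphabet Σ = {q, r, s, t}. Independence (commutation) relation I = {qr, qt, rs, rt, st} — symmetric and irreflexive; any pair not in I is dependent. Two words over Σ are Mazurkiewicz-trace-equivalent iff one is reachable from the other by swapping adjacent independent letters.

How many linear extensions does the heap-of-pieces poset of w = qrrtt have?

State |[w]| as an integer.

0(q) covers ∅
1(r) covers ∅
2(r) covers 1:r
3(t) covers ∅
4(t) covers 3:t
floor of heap: 0:q, 1:r, 3:t
completions by unplaced set U, small U first (add the entries for U minus each lowest piece of U):
  |U|=1: {0}:1  {2}:1  {4}:1
  |U|=2: {0,2}:2  {0,4}:2  {1,2}:1  {2,4}:2  {3,4}:1
  |U|=3: {0,1,2}:3  {0,2,4}:6  {0,3,4}:3  {1,2,4}:3  {2,3,4}:3
  start at 0(q): 6
  start at 1(r): 12
  start at 3(t): 12
sum over floor = 30

30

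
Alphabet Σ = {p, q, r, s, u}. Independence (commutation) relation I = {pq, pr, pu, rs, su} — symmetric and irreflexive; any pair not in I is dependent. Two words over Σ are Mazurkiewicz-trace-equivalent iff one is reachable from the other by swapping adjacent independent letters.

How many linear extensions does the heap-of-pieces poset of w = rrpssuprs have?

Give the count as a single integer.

0(r) covers ∅
1(r) covers 0:r
2(p) covers ∅
3(s) covers 2:p
4(s) covers 3:s
5(u) covers 1:r
6(p) covers 4:s
7(r) covers 5:u
8(s) covers 6:p
floor of heap: 0:r, 2:p
completions by unplaced set U, small U first (add the entries for U minus each lowest piece of U):
  |U|=1: {7}:1  {8}:1
  |U|=2: {5,7}:1  {6,8}:1  {7,8}:2
  |U|=3: {1,5,7}:1  {4,6,8}:1  {5,7,8}:3  {6,7,8}:3
  |U|=4: {0,1,5,7}:1  {1,5,7,8}:4  {3,4,6,8}:1  {4,6,7,8}:4  {5,6,7,8}:6
  |U|=5: {0,1,5,7,8}:5  {1,5,6,7,8}:10  {2,3,4,6,8}:1  {3,4,6,7,8}:5  {4,5,6,7,8}:10
  |U|=6: {0,1,5,6,7,8}:15  {1,4,5,6,7,8}:20  {2,3,4,6,7,8}:6  {3,4,5,6,7,8}:15
  |U|=7: {0,1,4,5,6,7,8}:35  {1,3,4,5,6,7,8}:35  {2,3,4,5,6,7,8}:21
  start at 0(r): 56
  start at 2(p): 70
sum over floor = 126

126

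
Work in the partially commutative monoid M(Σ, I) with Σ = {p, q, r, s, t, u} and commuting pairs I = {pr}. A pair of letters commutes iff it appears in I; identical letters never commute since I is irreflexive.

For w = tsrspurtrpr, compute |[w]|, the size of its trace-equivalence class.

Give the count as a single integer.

3

0(t) covers ∅
1(s) covers 0:t
2(r) covers 1:s
3(s) covers 2:r
4(p) covers 3:s
5(u) covers 4:p
6(r) covers 5:u
7(t) covers 6:r
8(r) covers 7:t
9(p) covers 7:t
10(r) covers 8:r
floor of heap: 0:t
completions by unplaced set U, small U first (add the entries for U minus each lowest piece of U):
  |U|=1: {9}:1  {10}:1
  |U|=2: {8,10}:1  {9,10}:2
  |U|=3: {8,9,10}:3
  |U|=4: {7,8,9,10}:3
  |U|=5: {6,7,8,9,10}:3
  |U|=6: {5,6,7,8,9,10}:3
  |U|=7: {4,5,6,7,8,9,10}:3
  |U|=8: {3,4,5,6,7,8,9,10}:3
  |U|=9: {2,3,4,5,6,7,8,9,10}:3
  start at 0(t): 3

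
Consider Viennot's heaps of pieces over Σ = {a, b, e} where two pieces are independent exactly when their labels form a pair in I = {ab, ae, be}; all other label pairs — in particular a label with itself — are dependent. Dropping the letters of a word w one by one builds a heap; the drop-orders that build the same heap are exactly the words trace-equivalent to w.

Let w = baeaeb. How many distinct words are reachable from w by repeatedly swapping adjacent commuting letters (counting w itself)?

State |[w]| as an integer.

#0=b has no predecessor
#1=a has no predecessor
#2=e has no predecessor
#3=a depends on [1:a]
#4=e depends on [2:e]
#5=b depends on [0:b]
sources: [0:b, 1:a, 2:e]
N(rest) = Σ N(rest − s) over sources s of rest; N(one piece) = 1:
  size 1 → [3]=1  [4]=1  [5]=1
  size 2 → [0,5]=1  [1,3]=1  [2,4]=1  [3,4]=2  [3,5]=2  [4,5]=2
  size 3 → [0,3,5]=3  [0,4,5]=3  [1,3,4]=3  [1,3,5]=3  [2,3,4]=3  [2,4,5]=3  [3,4,5]=6
  size 4 → [0,1,3,5]=6  [0,2,4,5]=6  [0,3,4,5]=12  [1,2,3,4]=6  [1,3,4,5]=12  [2,3,4,5]=12
  first=0(b) contributes 30
  first=1(a) contributes 30
  first=2(e) contributes 30
|[w]| = 90

90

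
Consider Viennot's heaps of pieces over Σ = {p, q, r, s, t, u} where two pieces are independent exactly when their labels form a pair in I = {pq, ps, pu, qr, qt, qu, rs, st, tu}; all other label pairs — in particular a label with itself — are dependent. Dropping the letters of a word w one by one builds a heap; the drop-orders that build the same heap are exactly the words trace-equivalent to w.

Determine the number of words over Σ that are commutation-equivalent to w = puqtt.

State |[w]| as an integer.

20

0(p) covers ∅
1(u) covers ∅
2(q) covers ∅
3(t) covers 0:p
4(t) covers 3:t
floor of heap: 0:p, 1:u, 2:q
completions by unplaced set U, small U first (add the entries for U minus each lowest piece of U):
  |U|=1: {1}:1  {2}:1  {4}:1
  |U|=2: {1,2}:2  {1,4}:2  {2,4}:2  {3,4}:1
  |U|=3: {0,3,4}:1  {1,2,4}:6  {1,3,4}:3  {2,3,4}:3
  start at 0(p): 12
  start at 1(u): 4
  start at 2(q): 4
sum over floor = 20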